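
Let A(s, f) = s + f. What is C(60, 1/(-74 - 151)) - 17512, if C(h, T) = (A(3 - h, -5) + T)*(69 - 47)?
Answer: -4247122/225 ≈ -18876.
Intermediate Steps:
A(s, f) = f + s
C(h, T) = -44 - 22*h + 22*T (C(h, T) = ((-5 + (3 - h)) + T)*(69 - 47) = ((-2 - h) + T)*22 = (-2 + T - h)*22 = -44 - 22*h + 22*T)
C(60, 1/(-74 - 151)) - 17512 = (-44 - 22*60 + 22/(-74 - 151)) - 17512 = (-44 - 1320 + 22/(-225)) - 17512 = (-44 - 1320 + 22*(-1/225)) - 17512 = (-44 - 1320 - 22/225) - 17512 = -306922/225 - 17512 = -4247122/225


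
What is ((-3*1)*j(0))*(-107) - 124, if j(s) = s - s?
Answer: -124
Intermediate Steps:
j(s) = 0
((-3*1)*j(0))*(-107) - 124 = (-3*1*0)*(-107) - 124 = -3*0*(-107) - 124 = 0*(-107) - 124 = 0 - 124 = -124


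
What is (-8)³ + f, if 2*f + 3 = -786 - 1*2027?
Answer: -1920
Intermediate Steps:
f = -1408 (f = -3/2 + (-786 - 1*2027)/2 = -3/2 + (-786 - 2027)/2 = -3/2 + (½)*(-2813) = -3/2 - 2813/2 = -1408)
(-8)³ + f = (-8)³ - 1408 = -512 - 1408 = -1920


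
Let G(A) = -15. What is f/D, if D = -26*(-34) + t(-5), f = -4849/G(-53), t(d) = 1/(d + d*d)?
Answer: 19396/53043 ≈ 0.36567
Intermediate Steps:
t(d) = 1/(d + d²)
f = 4849/15 (f = -4849/(-15) = -4849*(-1/15) = 4849/15 ≈ 323.27)
D = 17681/20 (D = -26*(-34) + 1/((-5)*(1 - 5)) = 884 - ⅕/(-4) = 884 - ⅕*(-¼) = 884 + 1/20 = 17681/20 ≈ 884.05)
f/D = 4849/(15*(17681/20)) = (4849/15)*(20/17681) = 19396/53043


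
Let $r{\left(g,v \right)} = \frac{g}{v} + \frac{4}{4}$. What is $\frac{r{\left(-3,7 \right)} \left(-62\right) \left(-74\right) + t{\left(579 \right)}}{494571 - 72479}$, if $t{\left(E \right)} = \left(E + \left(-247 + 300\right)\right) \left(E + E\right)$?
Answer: $\frac{1285336}{738661} \approx 1.7401$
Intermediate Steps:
$r{\left(g,v \right)} = 1 + \frac{g}{v}$ ($r{\left(g,v \right)} = \frac{g}{v} + 4 \cdot \frac{1}{4} = \frac{g}{v} + 1 = 1 + \frac{g}{v}$)
$t{\left(E \right)} = 2 E \left(53 + E\right)$ ($t{\left(E \right)} = \left(E + 53\right) 2 E = \left(53 + E\right) 2 E = 2 E \left(53 + E\right)$)
$\frac{r{\left(-3,7 \right)} \left(-62\right) \left(-74\right) + t{\left(579 \right)}}{494571 - 72479} = \frac{\frac{-3 + 7}{7} \left(-62\right) \left(-74\right) + 2 \cdot 579 \left(53 + 579\right)}{494571 - 72479} = \frac{\frac{1}{7} \cdot 4 \left(-62\right) \left(-74\right) + 2 \cdot 579 \cdot 632}{422092} = \left(\frac{4}{7} \left(-62\right) \left(-74\right) + 731856\right) \frac{1}{422092} = \left(\left(- \frac{248}{7}\right) \left(-74\right) + 731856\right) \frac{1}{422092} = \left(\frac{18352}{7} + 731856\right) \frac{1}{422092} = \frac{5141344}{7} \cdot \frac{1}{422092} = \frac{1285336}{738661}$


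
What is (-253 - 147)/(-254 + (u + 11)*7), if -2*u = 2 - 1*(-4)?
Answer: 200/99 ≈ 2.0202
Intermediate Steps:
u = -3 (u = -(2 - 1*(-4))/2 = -(2 + 4)/2 = -½*6 = -3)
(-253 - 147)/(-254 + (u + 11)*7) = (-253 - 147)/(-254 + (-3 + 11)*7) = -400/(-254 + 8*7) = -400/(-254 + 56) = -400/(-198) = -400*(-1/198) = 200/99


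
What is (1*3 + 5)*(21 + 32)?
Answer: 424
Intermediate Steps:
(1*3 + 5)*(21 + 32) = (3 + 5)*53 = 8*53 = 424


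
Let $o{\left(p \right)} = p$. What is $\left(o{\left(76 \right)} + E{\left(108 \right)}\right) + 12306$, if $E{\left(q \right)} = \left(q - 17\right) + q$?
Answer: $12581$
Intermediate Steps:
$E{\left(q \right)} = -17 + 2 q$ ($E{\left(q \right)} = \left(-17 + q\right) + q = -17 + 2 q$)
$\left(o{\left(76 \right)} + E{\left(108 \right)}\right) + 12306 = \left(76 + \left(-17 + 2 \cdot 108\right)\right) + 12306 = \left(76 + \left(-17 + 216\right)\right) + 12306 = \left(76 + 199\right) + 12306 = 275 + 12306 = 12581$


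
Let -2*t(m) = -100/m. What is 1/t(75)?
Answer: 3/2 ≈ 1.5000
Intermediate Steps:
t(m) = 50/m (t(m) = -(-50)/m = 50/m)
1/t(75) = 1/(50/75) = 1/(50*(1/75)) = 1/(⅔) = 3/2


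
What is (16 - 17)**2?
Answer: 1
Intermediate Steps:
(16 - 17)**2 = (-1)**2 = 1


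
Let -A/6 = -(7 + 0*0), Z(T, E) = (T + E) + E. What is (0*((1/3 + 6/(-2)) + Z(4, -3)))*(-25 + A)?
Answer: 0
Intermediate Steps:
Z(T, E) = T + 2*E (Z(T, E) = (E + T) + E = T + 2*E)
A = 42 (A = -(-6)*(7 + 0*0) = -(-6)*(7 + 0) = -(-6)*7 = -6*(-7) = 42)
(0*((1/3 + 6/(-2)) + Z(4, -3)))*(-25 + A) = (0*((1/3 + 6/(-2)) + (4 + 2*(-3))))*(-25 + 42) = (0*((1*(1/3) + 6*(-1/2)) + (4 - 6)))*17 = (0*((1/3 - 3) - 2))*17 = (0*(-8/3 - 2))*17 = (0*(-14/3))*17 = 0*17 = 0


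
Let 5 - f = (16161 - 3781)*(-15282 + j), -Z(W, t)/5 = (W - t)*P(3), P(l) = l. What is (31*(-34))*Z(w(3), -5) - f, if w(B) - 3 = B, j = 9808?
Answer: -67594215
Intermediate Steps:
w(B) = 3 + B
Z(W, t) = -15*W + 15*t (Z(W, t) = -5*(W - t)*3 = -5*(-3*t + 3*W) = -15*W + 15*t)
f = 67768125 (f = 5 - (16161 - 3781)*(-15282 + 9808) = 5 - 12380*(-5474) = 5 - 1*(-67768120) = 5 + 67768120 = 67768125)
(31*(-34))*Z(w(3), -5) - f = (31*(-34))*(-15*(3 + 3) + 15*(-5)) - 1*67768125 = -1054*(-15*6 - 75) - 67768125 = -1054*(-90 - 75) - 67768125 = -1054*(-165) - 67768125 = 173910 - 67768125 = -67594215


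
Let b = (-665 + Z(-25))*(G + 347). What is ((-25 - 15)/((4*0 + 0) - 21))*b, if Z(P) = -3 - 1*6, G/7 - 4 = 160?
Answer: -40305200/21 ≈ -1.9193e+6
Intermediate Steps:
G = 1148 (G = 28 + 7*160 = 28 + 1120 = 1148)
Z(P) = -9 (Z(P) = -3 - 6 = -9)
b = -1007630 (b = (-665 - 9)*(1148 + 347) = -674*1495 = -1007630)
((-25 - 15)/((4*0 + 0) - 21))*b = ((-25 - 15)/((4*0 + 0) - 21))*(-1007630) = -40/((0 + 0) - 21)*(-1007630) = -40/(0 - 21)*(-1007630) = -40/(-21)*(-1007630) = -40*(-1/21)*(-1007630) = (40/21)*(-1007630) = -40305200/21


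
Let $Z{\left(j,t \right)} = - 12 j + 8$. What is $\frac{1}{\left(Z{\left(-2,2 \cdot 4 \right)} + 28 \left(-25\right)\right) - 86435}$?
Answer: $- \frac{1}{87103} \approx -1.1481 \cdot 10^{-5}$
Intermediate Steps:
$Z{\left(j,t \right)} = 8 - 12 j$
$\frac{1}{\left(Z{\left(-2,2 \cdot 4 \right)} + 28 \left(-25\right)\right) - 86435} = \frac{1}{\left(\left(8 - -24\right) + 28 \left(-25\right)\right) - 86435} = \frac{1}{\left(\left(8 + 24\right) - 700\right) - 86435} = \frac{1}{\left(32 - 700\right) - 86435} = \frac{1}{-668 - 86435} = \frac{1}{-87103} = - \frac{1}{87103}$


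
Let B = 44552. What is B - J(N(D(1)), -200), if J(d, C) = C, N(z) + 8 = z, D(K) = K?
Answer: 44752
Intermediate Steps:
N(z) = -8 + z
B - J(N(D(1)), -200) = 44552 - 1*(-200) = 44552 + 200 = 44752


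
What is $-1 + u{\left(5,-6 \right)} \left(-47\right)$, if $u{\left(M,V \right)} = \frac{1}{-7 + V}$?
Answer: $\frac{34}{13} \approx 2.6154$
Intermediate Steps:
$-1 + u{\left(5,-6 \right)} \left(-47\right) = -1 + \frac{1}{-7 - 6} \left(-47\right) = -1 + \frac{1}{-13} \left(-47\right) = -1 - - \frac{47}{13} = -1 + \frac{47}{13} = \frac{34}{13}$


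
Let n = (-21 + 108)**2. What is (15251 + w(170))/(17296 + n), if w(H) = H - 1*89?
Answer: 15332/24865 ≈ 0.61661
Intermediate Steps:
n = 7569 (n = 87**2 = 7569)
w(H) = -89 + H (w(H) = H - 89 = -89 + H)
(15251 + w(170))/(17296 + n) = (15251 + (-89 + 170))/(17296 + 7569) = (15251 + 81)/24865 = 15332*(1/24865) = 15332/24865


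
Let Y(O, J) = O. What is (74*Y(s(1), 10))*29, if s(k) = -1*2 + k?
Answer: -2146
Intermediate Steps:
s(k) = -2 + k
(74*Y(s(1), 10))*29 = (74*(-2 + 1))*29 = (74*(-1))*29 = -74*29 = -2146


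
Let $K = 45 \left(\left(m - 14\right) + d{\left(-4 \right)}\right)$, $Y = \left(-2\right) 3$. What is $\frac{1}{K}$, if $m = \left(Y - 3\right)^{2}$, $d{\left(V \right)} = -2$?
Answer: $\frac{1}{2925} \approx 0.00034188$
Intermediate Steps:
$Y = -6$
$m = 81$ ($m = \left(-6 - 3\right)^{2} = \left(-9\right)^{2} = 81$)
$K = 2925$ ($K = 45 \left(\left(81 - 14\right) - 2\right) = 45 \left(67 - 2\right) = 45 \cdot 65 = 2925$)
$\frac{1}{K} = \frac{1}{2925}$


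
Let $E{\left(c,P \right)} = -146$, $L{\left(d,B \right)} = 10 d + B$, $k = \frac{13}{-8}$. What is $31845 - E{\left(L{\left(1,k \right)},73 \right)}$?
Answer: $31991$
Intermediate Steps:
$k = - \frac{13}{8}$ ($k = 13 \left(- \frac{1}{8}\right) = - \frac{13}{8} \approx -1.625$)
$L{\left(d,B \right)} = B + 10 d$
$31845 - E{\left(L{\left(1,k \right)},73 \right)} = 31845 - -146 = 31845 + 146 = 31991$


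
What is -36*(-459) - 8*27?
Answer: 16308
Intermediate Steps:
-36*(-459) - 8*27 = 16524 - 216 = 16308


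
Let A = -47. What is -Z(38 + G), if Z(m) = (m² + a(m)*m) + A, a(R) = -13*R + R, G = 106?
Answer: 228143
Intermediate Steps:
a(R) = -12*R
Z(m) = -47 - 11*m² (Z(m) = (m² + (-12*m)*m) - 47 = (m² - 12*m²) - 47 = -11*m² - 47 = -47 - 11*m²)
-Z(38 + G) = -(-47 - 11*(38 + 106)²) = -(-47 - 11*144²) = -(-47 - 11*20736) = -(-47 - 228096) = -1*(-228143) = 228143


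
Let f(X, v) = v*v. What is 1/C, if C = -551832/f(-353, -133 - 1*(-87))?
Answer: -529/137958 ≈ -0.0038345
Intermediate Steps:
f(X, v) = v²
C = -137958/529 (C = -551832/(-133 - 1*(-87))² = -551832/(-133 + 87)² = -551832/((-46)²) = -551832/2116 = -551832*1/2116 = -137958/529 ≈ -260.79)
1/C = 1/(-137958/529) = -529/137958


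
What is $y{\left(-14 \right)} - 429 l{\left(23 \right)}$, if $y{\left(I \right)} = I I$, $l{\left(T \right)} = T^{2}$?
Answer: $-226745$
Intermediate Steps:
$y{\left(I \right)} = I^{2}$
$y{\left(-14 \right)} - 429 l{\left(23 \right)} = \left(-14\right)^{2} - 429 \cdot 23^{2} = 196 - 226941 = -226745$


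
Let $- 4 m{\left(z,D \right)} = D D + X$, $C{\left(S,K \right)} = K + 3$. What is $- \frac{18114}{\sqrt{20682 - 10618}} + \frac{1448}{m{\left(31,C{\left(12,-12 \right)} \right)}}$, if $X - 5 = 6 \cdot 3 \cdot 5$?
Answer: $- \frac{362}{11} - \frac{9057 \sqrt{629}}{1258} \approx -213.47$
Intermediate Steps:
$C{\left(S,K \right)} = 3 + K$
$X = 95$ ($X = 5 + 6 \cdot 3 \cdot 5 = 5 + 18 \cdot 5 = 5 + 90 = 95$)
$m{\left(z,D \right)} = - \frac{95}{4} - \frac{D^{2}}{4}$ ($m{\left(z,D \right)} = - \frac{D D + 95}{4} = - \frac{D^{2} + 95}{4} = - \frac{95 + D^{2}}{4} = - \frac{95}{4} - \frac{D^{2}}{4}$)
$- \frac{18114}{\sqrt{20682 - 10618}} + \frac{1448}{m{\left(31,C{\left(12,-12 \right)} \right)}} = - \frac{18114}{\sqrt{20682 - 10618}} + \frac{1448}{- \frac{95}{4} - \frac{\left(3 - 12\right)^{2}}{4}} = - \frac{18114}{\sqrt{10064}} + \frac{1448}{- \frac{95}{4} - \frac{\left(-9\right)^{2}}{4}} = - \frac{18114}{4 \sqrt{629}} + \frac{1448}{- \frac{95}{4} - \frac{81}{4}} = - 18114 \frac{\sqrt{629}}{2516} + \frac{1448}{- \frac{95}{4} - \frac{81}{4}} = - \frac{9057 \sqrt{629}}{1258} + \frac{1448}{-44} = - \frac{9057 \sqrt{629}}{1258} + 1448 \left(- \frac{1}{44}\right) = - \frac{9057 \sqrt{629}}{1258} - \frac{362}{11} = - \frac{362}{11} - \frac{9057 \sqrt{629}}{1258}$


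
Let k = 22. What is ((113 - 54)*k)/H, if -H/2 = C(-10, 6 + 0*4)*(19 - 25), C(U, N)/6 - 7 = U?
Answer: -649/108 ≈ -6.0093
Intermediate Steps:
C(U, N) = 42 + 6*U
H = -216 (H = -2*(42 + 6*(-10))*(19 - 25) = -2*(42 - 60)*(-6) = -(-36)*(-6) = -2*108 = -216)
((113 - 54)*k)/H = ((113 - 54)*22)/(-216) = (59*22)*(-1/216) = 1298*(-1/216) = -649/108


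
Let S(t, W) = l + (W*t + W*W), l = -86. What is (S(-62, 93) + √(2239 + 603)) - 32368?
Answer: -29571 + 7*√58 ≈ -29518.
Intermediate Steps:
S(t, W) = -86 + W² + W*t (S(t, W) = -86 + (W*t + W*W) = -86 + (W*t + W²) = -86 + (W² + W*t) = -86 + W² + W*t)
(S(-62, 93) + √(2239 + 603)) - 32368 = ((-86 + 93² + 93*(-62)) + √(2239 + 603)) - 32368 = ((-86 + 8649 - 5766) + √2842) - 32368 = (2797 + 7*√58) - 32368 = -29571 + 7*√58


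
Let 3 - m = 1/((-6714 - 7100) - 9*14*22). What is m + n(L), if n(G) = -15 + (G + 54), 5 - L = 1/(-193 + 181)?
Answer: 4685551/99516 ≈ 47.083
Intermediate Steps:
L = 61/12 (L = 5 - 1/(-193 + 181) = 5 - 1/(-12) = 5 - 1*(-1/12) = 5 + 1/12 = 61/12 ≈ 5.0833)
n(G) = 39 + G (n(G) = -15 + (54 + G) = 39 + G)
m = 49759/16586 (m = 3 - 1/((-6714 - 7100) - 9*14*22) = 3 - 1/(-13814 - 126*22) = 3 - 1/(-13814 - 2772) = 3 - 1/(-16586) = 3 - 1*(-1/16586) = 3 + 1/16586 = 49759/16586 ≈ 3.0001)
m + n(L) = 49759/16586 + (39 + 61/12) = 49759/16586 + 529/12 = 4685551/99516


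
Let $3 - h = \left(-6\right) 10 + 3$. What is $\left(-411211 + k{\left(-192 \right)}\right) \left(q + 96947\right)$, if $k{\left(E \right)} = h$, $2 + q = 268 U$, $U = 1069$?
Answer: $-157650505987$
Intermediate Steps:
$q = 286490$ ($q = -2 + 268 \cdot 1069 = -2 + 286492 = 286490$)
$h = 60$ ($h = 3 - \left(\left(-6\right) 10 + 3\right) = 3 - \left(-60 + 3\right) = 3 - -57 = 3 + 57 = 60$)
$k{\left(E \right)} = 60$
$\left(-411211 + k{\left(-192 \right)}\right) \left(q + 96947\right) = \left(-411211 + 60\right) \left(286490 + 96947\right) = \left(-411151\right) 383437 = -157650505987$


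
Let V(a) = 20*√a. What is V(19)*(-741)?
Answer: -14820*√19 ≈ -64599.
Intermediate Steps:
V(19)*(-741) = (20*√19)*(-741) = -14820*√19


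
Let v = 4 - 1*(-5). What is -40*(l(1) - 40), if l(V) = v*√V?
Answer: 1240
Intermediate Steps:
v = 9 (v = 4 + 5 = 9)
l(V) = 9*√V
-40*(l(1) - 40) = -40*(9*√1 - 40) = -40*(9*1 - 40) = -40*(9 - 40) = -40*(-31) = 1240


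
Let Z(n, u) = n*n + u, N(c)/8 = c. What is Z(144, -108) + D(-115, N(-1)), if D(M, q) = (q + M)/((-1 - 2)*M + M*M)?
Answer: 279921837/13570 ≈ 20628.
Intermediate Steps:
N(c) = 8*c
Z(n, u) = u + n² (Z(n, u) = n² + u = u + n²)
D(M, q) = (M + q)/(M² - 3*M) (D(M, q) = (M + q)/(-3*M + M²) = (M + q)/(M² - 3*M))
Z(144, -108) + D(-115, N(-1)) = (-108 + 144²) + (-115 + 8*(-1))/((-115)*(-3 - 115)) = (-108 + 20736) - 1/115*(-115 - 8)/(-118) = 20628 - 1/115*(-1/118)*(-123) = 20628 - 123/13570 = 279921837/13570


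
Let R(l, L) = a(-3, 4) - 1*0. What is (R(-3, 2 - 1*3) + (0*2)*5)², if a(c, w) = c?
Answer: 9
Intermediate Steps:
R(l, L) = -3 (R(l, L) = -3 - 1*0 = -3 + 0 = -3)
(R(-3, 2 - 1*3) + (0*2)*5)² = (-3 + (0*2)*5)² = (-3 + 0*5)² = (-3 + 0)² = (-3)² = 9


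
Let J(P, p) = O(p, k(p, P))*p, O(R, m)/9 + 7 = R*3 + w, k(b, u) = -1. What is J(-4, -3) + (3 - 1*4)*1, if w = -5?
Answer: 566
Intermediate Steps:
O(R, m) = -108 + 27*R (O(R, m) = -63 + 9*(R*3 - 5) = -63 + 9*(3*R - 5) = -63 + 9*(-5 + 3*R) = -63 + (-45 + 27*R) = -108 + 27*R)
J(P, p) = p*(-108 + 27*p) (J(P, p) = (-108 + 27*p)*p = p*(-108 + 27*p))
J(-4, -3) + (3 - 1*4)*1 = 27*(-3)*(-4 - 3) + (3 - 1*4)*1 = 27*(-3)*(-7) + (3 - 4)*1 = 567 - 1*1 = 567 - 1 = 566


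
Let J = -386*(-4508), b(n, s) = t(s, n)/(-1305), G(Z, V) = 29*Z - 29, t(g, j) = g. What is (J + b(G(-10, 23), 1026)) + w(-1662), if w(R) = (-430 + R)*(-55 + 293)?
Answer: 180117726/145 ≈ 1.2422e+6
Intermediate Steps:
G(Z, V) = -29 + 29*Z
w(R) = -102340 + 238*R (w(R) = (-430 + R)*238 = -102340 + 238*R)
b(n, s) = -s/1305 (b(n, s) = s/(-1305) = s*(-1/1305) = -s/1305)
J = 1740088
(J + b(G(-10, 23), 1026)) + w(-1662) = (1740088 - 1/1305*1026) + (-102340 + 238*(-1662)) = (1740088 - 114/145) + (-102340 - 395556) = 252312646/145 - 497896 = 180117726/145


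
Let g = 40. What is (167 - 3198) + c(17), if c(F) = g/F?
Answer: -51487/17 ≈ -3028.6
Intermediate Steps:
c(F) = 40/F
(167 - 3198) + c(17) = (167 - 3198) + 40/17 = -3031 + 40*(1/17) = -3031 + 40/17 = -51487/17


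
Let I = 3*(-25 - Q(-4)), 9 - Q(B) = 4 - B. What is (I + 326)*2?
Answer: 496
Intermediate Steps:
Q(B) = 5 + B (Q(B) = 9 - (4 - B) = 9 + (-4 + B) = 5 + B)
I = -78 (I = 3*(-25 - (5 - 4)) = 3*(-25 - 1*1) = 3*(-25 - 1) = 3*(-26) = -78)
(I + 326)*2 = (-78 + 326)*2 = 248*2 = 496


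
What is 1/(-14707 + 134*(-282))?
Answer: -1/52495 ≈ -1.9049e-5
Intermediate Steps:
1/(-14707 + 134*(-282)) = 1/(-14707 - 37788) = 1/(-52495) = -1/52495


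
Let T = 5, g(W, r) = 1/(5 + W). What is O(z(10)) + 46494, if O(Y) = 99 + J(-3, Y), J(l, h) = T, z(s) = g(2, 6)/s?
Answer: 46598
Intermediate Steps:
z(s) = 1/(7*s) (z(s) = 1/((5 + 2)*s) = 1/(7*s))
J(l, h) = 5
O(Y) = 104 (O(Y) = 99 + 5 = 104)
O(z(10)) + 46494 = 104 + 46494 = 46598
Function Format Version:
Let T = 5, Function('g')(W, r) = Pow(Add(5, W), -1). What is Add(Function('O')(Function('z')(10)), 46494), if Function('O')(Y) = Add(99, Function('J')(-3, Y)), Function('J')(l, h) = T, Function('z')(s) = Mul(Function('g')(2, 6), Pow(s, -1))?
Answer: 46598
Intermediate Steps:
Function('z')(s) = Mul(Rational(1, 7), Pow(s, -1)) (Function('z')(s) = Mul(Pow(Add(5, 2), -1), Pow(s, -1)) = Mul(Pow(7, -1), Pow(s, -1)) = Mul(Rational(1, 7), Pow(s, -1)))
Function('J')(l, h) = 5
Function('O')(Y) = 104 (Function('O')(Y) = Add(99, 5) = 104)
Add(Function('O')(Function('z')(10)), 46494) = Add(104, 46494) = 46598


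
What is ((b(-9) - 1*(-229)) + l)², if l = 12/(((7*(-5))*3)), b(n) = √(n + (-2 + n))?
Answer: 64151621/1225 + 32044*I*√5/35 ≈ 52369.0 + 2047.2*I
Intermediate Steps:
b(n) = √(-2 + 2*n)
l = -4/35 (l = 12/((-35*3)) = 12/(-105) = 12*(-1/105) = -4/35 ≈ -0.11429)
((b(-9) - 1*(-229)) + l)² = ((√(-2 + 2*(-9)) - 1*(-229)) - 4/35)² = ((√(-2 - 18) + 229) - 4/35)² = ((√(-20) + 229) - 4/35)² = ((2*I*√5 + 229) - 4/35)² = ((229 + 2*I*√5) - 4/35)² = (8011/35 + 2*I*√5)²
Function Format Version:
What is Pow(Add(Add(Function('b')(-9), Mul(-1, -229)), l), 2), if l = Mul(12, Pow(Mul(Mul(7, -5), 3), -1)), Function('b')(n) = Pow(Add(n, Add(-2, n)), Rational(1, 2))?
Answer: Add(Rational(64151621, 1225), Mul(Rational(32044, 35), I, Pow(5, Rational(1, 2)))) ≈ Add(52369., Mul(2047.2, I))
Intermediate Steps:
Function('b')(n) = Pow(Add(-2, Mul(2, n)), Rational(1, 2))
l = Rational(-4, 35) (l = Mul(12, Pow(Mul(-35, 3), -1)) = Mul(12, Pow(-105, -1)) = Mul(12, Rational(-1, 105)) = Rational(-4, 35) ≈ -0.11429)
Pow(Add(Add(Function('b')(-9), Mul(-1, -229)), l), 2) = Pow(Add(Add(Pow(Add(-2, Mul(2, -9)), Rational(1, 2)), Mul(-1, -229)), Rational(-4, 35)), 2) = Pow(Add(Add(Pow(Add(-2, -18), Rational(1, 2)), 229), Rational(-4, 35)), 2) = Pow(Add(Add(Pow(-20, Rational(1, 2)), 229), Rational(-4, 35)), 2) = Pow(Add(Add(Mul(2, I, Pow(5, Rational(1, 2))), 229), Rational(-4, 35)), 2) = Pow(Add(Add(229, Mul(2, I, Pow(5, Rational(1, 2)))), Rational(-4, 35)), 2) = Pow(Add(Rational(8011, 35), Mul(2, I, Pow(5, Rational(1, 2)))), 2)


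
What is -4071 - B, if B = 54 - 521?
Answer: -3604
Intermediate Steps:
B = -467
-4071 - B = -4071 - 1*(-467) = -4071 + 467 = -3604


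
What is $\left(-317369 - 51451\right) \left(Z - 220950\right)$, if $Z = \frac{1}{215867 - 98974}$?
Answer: $\frac{9525701629278180}{116893} \approx 8.1491 \cdot 10^{10}$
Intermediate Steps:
$Z = \frac{1}{116893} \approx 8.5548 \cdot 10^{-6}$
$\left(-317369 - 51451\right) \left(Z - 220950\right) = \left(-317369 - 51451\right) \left(\frac{1}{116893} - 220950\right) = \left(-368820\right) \left(- \frac{25827508349}{116893}\right) = \frac{9525701629278180}{116893}$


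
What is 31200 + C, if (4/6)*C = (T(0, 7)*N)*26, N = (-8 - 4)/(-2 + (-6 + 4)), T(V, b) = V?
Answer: 31200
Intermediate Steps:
N = 3 (N = -12/(-2 - 2) = -12/(-4) = -12*(-¼) = 3)
C = 0 (C = 3*((0*3)*26)/2 = 3*(0*26)/2 = (3/2)*0 = 0)
31200 + C = 31200 + 0 = 31200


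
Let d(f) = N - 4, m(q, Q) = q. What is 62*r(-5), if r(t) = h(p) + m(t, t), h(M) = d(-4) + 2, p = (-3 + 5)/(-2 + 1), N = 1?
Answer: -372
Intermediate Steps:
p = -2 (p = 2/(-1) = 2*(-1) = -2)
d(f) = -3 (d(f) = 1 - 4 = -3)
h(M) = -1 (h(M) = -3 + 2 = -1)
r(t) = -1 + t
62*r(-5) = 62*(-1 - 5) = 62*(-6) = -372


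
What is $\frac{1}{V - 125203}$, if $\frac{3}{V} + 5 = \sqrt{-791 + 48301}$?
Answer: $- \frac{2972632220}{372182470901633} - \frac{3 \sqrt{47510}}{744364941803266} \approx -7.987 \cdot 10^{-6}$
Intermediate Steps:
$V = \frac{3}{-5 + \sqrt{47510}}$ ($V = \frac{3}{-5 + \sqrt{-791 + 48301}} = \frac{3}{-5 + \sqrt{47510}} \approx 0.014087$)
$\frac{1}{V - 125203} = \frac{1}{\left(\frac{3}{9497} + \frac{3 \sqrt{47510}}{47485}\right) - 125203} = \frac{1}{- \frac{1189052888}{9497} + \frac{3 \sqrt{47510}}{47485}}$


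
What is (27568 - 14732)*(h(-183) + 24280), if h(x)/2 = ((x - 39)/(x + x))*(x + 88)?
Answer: 18920905800/61 ≈ 3.1018e+8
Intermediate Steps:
h(x) = (-39 + x)*(88 + x)/x (h(x) = 2*(((x - 39)/(x + x))*(x + 88)) = 2*(((-39 + x)/((2*x)))*(88 + x)) = 2*(((-39 + x)*(1/(2*x)))*(88 + x)) = 2*(((-39 + x)/(2*x))*(88 + x)) = 2*((-39 + x)*(88 + x)/(2*x)) = (-39 + x)*(88 + x)/x)
(27568 - 14732)*(h(-183) + 24280) = (27568 - 14732)*((49 - 183 - 3432/(-183)) + 24280) = 12836*((49 - 183 - 3432*(-1/183)) + 24280) = 12836*((49 - 183 + 1144/61) + 24280) = 12836*(-7030/61 + 24280) = 12836*(1474050/61) = 18920905800/61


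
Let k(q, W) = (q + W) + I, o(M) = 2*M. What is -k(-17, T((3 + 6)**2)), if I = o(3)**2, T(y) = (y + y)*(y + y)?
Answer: -26263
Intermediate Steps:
T(y) = 4*y**2 (T(y) = (2*y)*(2*y) = 4*y**2)
I = 36 (I = (2*3)**2 = 6**2 = 36)
k(q, W) = 36 + W + q (k(q, W) = (q + W) + 36 = (W + q) + 36 = 36 + W + q)
-k(-17, T((3 + 6)**2)) = -(36 + 4*((3 + 6)**2)**2 - 17) = -(36 + 4*(9**2)**2 - 17) = -(36 + 4*81**2 - 17) = -(36 + 4*6561 - 17) = -(36 + 26244 - 17) = -1*26263 = -26263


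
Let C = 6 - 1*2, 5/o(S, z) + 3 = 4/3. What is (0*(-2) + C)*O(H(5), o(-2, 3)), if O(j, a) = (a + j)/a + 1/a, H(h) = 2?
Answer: 0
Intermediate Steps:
o(S, z) = -3 (o(S, z) = 5/(-3 + 4/3) = 5/(-5/3) = 5*(-⅗) = -3)
C = 4 (C = 6 - 2 = 4)
O(j, a) = 1/a + (a + j)/a (O(j, a) = (a + j)/a + 1/a = 1/a + (a + j)/a)
(0*(-2) + C)*O(H(5), o(-2, 3)) = (0*(-2) + 4)*((1 - 3 + 2)/(-3)) = (0 + 4)*(-⅓*0) = 4*0 = 0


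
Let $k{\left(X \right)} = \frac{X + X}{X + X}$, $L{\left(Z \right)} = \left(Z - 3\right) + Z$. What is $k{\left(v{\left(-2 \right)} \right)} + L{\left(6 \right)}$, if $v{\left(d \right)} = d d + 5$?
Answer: $10$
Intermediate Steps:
$L{\left(Z \right)} = -3 + 2 Z$ ($L{\left(Z \right)} = \left(-3 + Z\right) + Z = -3 + 2 Z$)
$v{\left(d \right)} = 5 + d^{2}$ ($v{\left(d \right)} = d^{2} + 5 = 5 + d^{2}$)
$k{\left(X \right)} = 1$ ($k{\left(X \right)} = \frac{2 X}{2 X} = 2 X \frac{1}{2 X} = 1$)
$k{\left(v{\left(-2 \right)} \right)} + L{\left(6 \right)} = 1 + \left(-3 + 2 \cdot 6\right) = 1 + \left(-3 + 12\right) = 1 + 9 = 10$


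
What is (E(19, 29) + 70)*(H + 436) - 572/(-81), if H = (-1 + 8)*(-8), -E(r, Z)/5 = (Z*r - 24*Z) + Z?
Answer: 20007572/81 ≈ 2.4701e+5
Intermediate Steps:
E(r, Z) = 115*Z - 5*Z*r (E(r, Z) = -5*((Z*r - 24*Z) + Z) = -5*((-24*Z + Z*r) + Z) = -5*(-23*Z + Z*r) = 115*Z - 5*Z*r)
H = -56 (H = 7*(-8) = -56)
(E(19, 29) + 70)*(H + 436) - 572/(-81) = (5*29*(23 - 1*19) + 70)*(-56 + 436) - 572/(-81) = (5*29*(23 - 19) + 70)*380 - 572*(-1/81) = (5*29*4 + 70)*380 + 572/81 = (580 + 70)*380 + 572/81 = 650*380 + 572/81 = 247000 + 572/81 = 20007572/81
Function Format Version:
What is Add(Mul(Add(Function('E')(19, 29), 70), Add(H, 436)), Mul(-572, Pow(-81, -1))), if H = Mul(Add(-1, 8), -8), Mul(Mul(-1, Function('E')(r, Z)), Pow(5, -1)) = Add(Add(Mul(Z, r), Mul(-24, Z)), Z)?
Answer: Rational(20007572, 81) ≈ 2.4701e+5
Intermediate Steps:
Function('E')(r, Z) = Add(Mul(115, Z), Mul(-5, Z, r)) (Function('E')(r, Z) = Mul(-5, Add(Add(Mul(Z, r), Mul(-24, Z)), Z)) = Mul(-5, Add(Add(Mul(-24, Z), Mul(Z, r)), Z)) = Mul(-5, Add(Mul(-23, Z), Mul(Z, r))) = Add(Mul(115, Z), Mul(-5, Z, r)))
H = -56 (H = Mul(7, -8) = -56)
Add(Mul(Add(Function('E')(19, 29), 70), Add(H, 436)), Mul(-572, Pow(-81, -1))) = Add(Mul(Add(Mul(5, 29, Add(23, Mul(-1, 19))), 70), Add(-56, 436)), Mul(-572, Pow(-81, -1))) = Add(Mul(Add(Mul(5, 29, Add(23, -19)), 70), 380), Mul(-572, Rational(-1, 81))) = Add(Mul(Add(Mul(5, 29, 4), 70), 380), Rational(572, 81)) = Add(Mul(Add(580, 70), 380), Rational(572, 81)) = Add(Mul(650, 380), Rational(572, 81)) = Add(247000, Rational(572, 81)) = Rational(20007572, 81)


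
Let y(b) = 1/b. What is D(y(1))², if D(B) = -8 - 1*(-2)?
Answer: 36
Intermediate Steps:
D(B) = -6 (D(B) = -8 + 2 = -6)
D(y(1))² = (-6)² = 36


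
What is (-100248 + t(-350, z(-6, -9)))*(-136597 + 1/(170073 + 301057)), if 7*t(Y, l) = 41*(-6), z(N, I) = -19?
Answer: 22588006363257519/1648955 ≈ 1.3698e+10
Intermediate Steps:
t(Y, l) = -246/7 (t(Y, l) = (41*(-6))/7 = (⅐)*(-246) = -246/7)
(-100248 + t(-350, z(-6, -9)))*(-136597 + 1/(170073 + 301057)) = (-100248 - 246/7)*(-136597 + 1/(170073 + 301057)) = -701982*(-136597 + 1/471130)/7 = -701982/7*(-64354944609/471130) = 22588006363257519/1648955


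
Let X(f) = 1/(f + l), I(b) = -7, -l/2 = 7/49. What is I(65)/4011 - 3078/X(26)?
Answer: -317464927/4011 ≈ -79149.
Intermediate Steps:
l = -2/7 (l = -14/49 = -2*⅐ = -2/7 ≈ -0.28571)
X(f) = 1/(-2/7 + f) (X(f) = 1/(f - 2/7) = 1/(-2/7 + f))
I(65)/4011 - 3078/X(26) = -7/4011 - 3078/(7/(-2 + 7*26)) = -7*1/4011 - 3078/(7/(-2 + 182)) = -1/573 - 3078/(7/180) = -1/573 - 3078/(7*(1/180)) = -1/573 - 3078/7/180 = -1/573 - 3078*180/7 = -1/573 - 554040/7 = -317464927/4011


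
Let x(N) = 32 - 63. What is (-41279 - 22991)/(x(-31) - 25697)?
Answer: 32135/12864 ≈ 2.4981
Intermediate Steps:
x(N) = -31
(-41279 - 22991)/(x(-31) - 25697) = (-41279 - 22991)/(-31 - 25697) = -64270/(-25728) = -64270*(-1/25728) = 32135/12864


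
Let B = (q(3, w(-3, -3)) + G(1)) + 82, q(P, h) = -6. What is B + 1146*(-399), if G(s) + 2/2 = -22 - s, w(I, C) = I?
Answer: -457202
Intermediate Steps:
G(s) = -23 - s (G(s) = -1 + (-22 - s) = -23 - s)
B = 52 (B = (-6 + (-23 - 1*1)) + 82 = (-6 + (-23 - 1)) + 82 = (-6 - 24) + 82 = -30 + 82 = 52)
B + 1146*(-399) = 52 + 1146*(-399) = 52 - 457254 = -457202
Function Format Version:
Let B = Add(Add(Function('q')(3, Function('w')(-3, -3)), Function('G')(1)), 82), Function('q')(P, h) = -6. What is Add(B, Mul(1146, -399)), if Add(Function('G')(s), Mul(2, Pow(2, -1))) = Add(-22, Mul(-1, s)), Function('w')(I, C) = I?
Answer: -457202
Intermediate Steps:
Function('G')(s) = Add(-23, Mul(-1, s)) (Function('G')(s) = Add(-1, Add(-22, Mul(-1, s))) = Add(-23, Mul(-1, s)))
B = 52 (B = Add(Add(-6, Add(-23, Mul(-1, 1))), 82) = Add(Add(-6, Add(-23, -1)), 82) = Add(Add(-6, -24), 82) = Add(-30, 82) = 52)
Add(B, Mul(1146, -399)) = Add(52, Mul(1146, -399)) = Add(52, -457254) = -457202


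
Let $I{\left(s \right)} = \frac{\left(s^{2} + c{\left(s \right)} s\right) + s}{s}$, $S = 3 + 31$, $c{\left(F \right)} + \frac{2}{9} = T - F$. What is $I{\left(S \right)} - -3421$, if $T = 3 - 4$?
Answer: $\frac{30787}{9} \approx 3420.8$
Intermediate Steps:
$T = -1$
$c{\left(F \right)} = - \frac{11}{9} - F$ ($c{\left(F \right)} = - \frac{2}{9} - \left(1 + F\right) = - \frac{11}{9} - F$)
$S = 34$
$I{\left(s \right)} = \frac{s + s^{2} + s \left(- \frac{11}{9} - s\right)}{s}$ ($I{\left(s \right)} = \frac{\left(s^{2} + \left(- \frac{11}{9} - s\right) s\right) + s}{s} = \frac{\left(s^{2} + s \left(- \frac{11}{9} - s\right)\right) + s}{s} = \frac{s + s^{2} + s \left(- \frac{11}{9} - s\right)}{s}$)
$I{\left(S \right)} - -3421 = - \frac{2}{9} - -3421 = - \frac{2}{9} + 3421 = \frac{30787}{9}$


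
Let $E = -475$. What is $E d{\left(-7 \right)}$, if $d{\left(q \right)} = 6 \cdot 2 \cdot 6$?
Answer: $-34200$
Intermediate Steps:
$d{\left(q \right)} = 72$ ($d{\left(q \right)} = 12 \cdot 6 = 72$)
$E d{\left(-7 \right)} = \left(-475\right) 72 = -34200$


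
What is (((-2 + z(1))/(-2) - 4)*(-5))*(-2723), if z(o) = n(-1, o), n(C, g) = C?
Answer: -68075/2 ≈ -34038.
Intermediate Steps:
z(o) = -1
(((-2 + z(1))/(-2) - 4)*(-5))*(-2723) = (((-2 - 1)/(-2) - 4)*(-5))*(-2723) = ((-3*(-½) - 4)*(-5))*(-2723) = ((3/2 - 4)*(-5))*(-2723) = -5/2*(-5)*(-2723) = (25/2)*(-2723) = -68075/2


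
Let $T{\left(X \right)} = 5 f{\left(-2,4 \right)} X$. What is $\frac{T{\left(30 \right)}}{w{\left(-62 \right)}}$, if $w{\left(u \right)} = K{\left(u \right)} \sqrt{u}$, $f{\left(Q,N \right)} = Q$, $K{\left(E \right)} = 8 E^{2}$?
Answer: $\frac{75 i \sqrt{62}}{476656} \approx 0.0012389 i$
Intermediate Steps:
$T{\left(X \right)} = - 10 X$ ($T{\left(X \right)} = 5 \left(-2\right) X = - 10 X$)
$w{\left(u \right)} = 8 u^{\frac{5}{2}}$ ($w{\left(u \right)} = 8 u^{2} \sqrt{u} = 8 u^{\frac{5}{2}}$)
$\frac{T{\left(30 \right)}}{w{\left(-62 \right)}} = \frac{\left(-10\right) 30}{8 \left(-62\right)^{\frac{5}{2}}} = - \frac{300}{8 \cdot 3844 i \sqrt{62}} = - \frac{300}{30752 i \sqrt{62}} = - 300 \left(- \frac{i \sqrt{62}}{1906624}\right) = \frac{75 i \sqrt{62}}{476656}$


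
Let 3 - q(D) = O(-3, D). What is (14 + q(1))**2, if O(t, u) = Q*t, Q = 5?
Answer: 1024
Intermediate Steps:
O(t, u) = 5*t
q(D) = 18 (q(D) = 3 - 5*(-3) = 3 - 1*(-15) = 3 + 15 = 18)
(14 + q(1))**2 = (14 + 18)**2 = 32**2 = 1024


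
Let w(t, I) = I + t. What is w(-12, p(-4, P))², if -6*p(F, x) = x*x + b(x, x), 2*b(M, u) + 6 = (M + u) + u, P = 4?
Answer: 8281/36 ≈ 230.03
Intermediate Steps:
b(M, u) = -3 + u + M/2 (b(M, u) = -3 + ((M + u) + u)/2 = -3 + (M + 2*u)/2 = -3 + (u + M/2) = -3 + u + M/2)
p(F, x) = ½ - x/4 - x²/6 (p(F, x) = -(x*x + (-3 + x + x/2))/6 = -(x² + (-3 + 3*x/2))/6 = -(-3 + x² + 3*x/2)/6 = ½ - x/4 - x²/6)
w(-12, p(-4, P))² = ((½ - ¼*4 - ⅙*4²) - 12)² = ((½ - 1 - ⅙*16) - 12)² = ((½ - 1 - 8/3) - 12)² = (-19/6 - 12)² = (-91/6)² = 8281/36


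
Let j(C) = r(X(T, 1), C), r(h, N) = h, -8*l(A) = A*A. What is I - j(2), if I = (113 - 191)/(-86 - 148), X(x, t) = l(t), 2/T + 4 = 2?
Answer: 11/24 ≈ 0.45833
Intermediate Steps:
T = -1 (T = 2/(-4 + 2) = 2/(-2) = 2*(-1/2) = -1)
l(A) = -A**2/8 (l(A) = -A*A/8 = -A**2/8)
X(x, t) = -t**2/8
I = 1/3 (I = -78/(-234) = -78*(-1/234) = 1/3 ≈ 0.33333)
j(C) = -1/8 (j(C) = -1/8*1**2 = -1/8*1 = -1/8)
I - j(2) = 1/3 - 1*(-1/8) = 1/3 + 1/8 = 11/24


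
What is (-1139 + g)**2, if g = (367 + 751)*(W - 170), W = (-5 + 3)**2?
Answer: 34866972529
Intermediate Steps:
W = 4 (W = (-2)**2 = 4)
g = -185588 (g = (367 + 751)*(4 - 170) = 1118*(-166) = -185588)
(-1139 + g)**2 = (-1139 - 185588)**2 = (-186727)**2 = 34866972529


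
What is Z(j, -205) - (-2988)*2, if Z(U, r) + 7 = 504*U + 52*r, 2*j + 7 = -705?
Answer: -184115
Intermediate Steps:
j = -356 (j = -7/2 + (1/2)*(-705) = -7/2 - 705/2 = -356)
Z(U, r) = -7 + 52*r + 504*U (Z(U, r) = -7 + (504*U + 52*r) = -7 + (52*r + 504*U) = -7 + 52*r + 504*U)
Z(j, -205) - (-2988)*2 = (-7 + 52*(-205) + 504*(-356)) - (-2988)*2 = (-7 - 10660 - 179424) - 1*(-5976) = -190091 + 5976 = -184115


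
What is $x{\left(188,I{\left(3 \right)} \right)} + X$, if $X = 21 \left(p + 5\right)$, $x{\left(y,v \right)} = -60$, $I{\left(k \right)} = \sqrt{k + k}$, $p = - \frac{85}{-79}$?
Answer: $\frac{5340}{79} \approx 67.595$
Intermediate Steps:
$p = \frac{85}{79}$ ($p = \left(-85\right) \left(- \frac{1}{79}\right) = \frac{85}{79} \approx 1.0759$)
$I{\left(k \right)} = \sqrt{2} \sqrt{k}$ ($I{\left(k \right)} = \sqrt{2 k} = \sqrt{2} \sqrt{k}$)
$X = \frac{10080}{79}$ ($X = 21 \left(\frac{85}{79} + 5\right) = 21 \cdot \frac{480}{79} = \frac{10080}{79} \approx 127.59$)
$x{\left(188,I{\left(3 \right)} \right)} + X = -60 + \frac{10080}{79} = \frac{5340}{79}$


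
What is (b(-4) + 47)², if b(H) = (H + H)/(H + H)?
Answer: 2304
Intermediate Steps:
b(H) = 1 (b(H) = (2*H)/((2*H)) = (2*H)*(1/(2*H)) = 1)
(b(-4) + 47)² = (1 + 47)² = 48² = 2304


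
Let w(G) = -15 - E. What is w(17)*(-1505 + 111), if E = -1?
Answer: 19516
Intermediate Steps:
w(G) = -14 (w(G) = -15 - 1*(-1) = -15 + 1 = -14)
w(17)*(-1505 + 111) = -14*(-1505 + 111) = -14*(-1394) = 19516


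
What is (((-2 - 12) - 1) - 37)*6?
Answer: -312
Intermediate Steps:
(((-2 - 12) - 1) - 37)*6 = ((-14 - 1) - 37)*6 = (-15 - 37)*6 = -52*6 = -312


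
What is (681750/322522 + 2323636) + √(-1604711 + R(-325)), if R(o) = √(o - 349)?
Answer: 374712205871/161261 + √(-1604711 + I*√674) ≈ 2.3236e+6 + 1266.8*I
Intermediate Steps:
R(o) = √(-349 + o)
(681750/322522 + 2323636) + √(-1604711 + R(-325)) = (681750/322522 + 2323636) + √(-1604711 + √(-349 - 325)) = (681750*(1/322522) + 2323636) + √(-1604711 + √(-674)) = (340875/161261 + 2323636) + √(-1604711 + I*√674) = 374712205871/161261 + √(-1604711 + I*√674)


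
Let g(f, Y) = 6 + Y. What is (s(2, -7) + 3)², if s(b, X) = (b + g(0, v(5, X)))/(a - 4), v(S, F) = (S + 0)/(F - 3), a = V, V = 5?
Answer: 441/4 ≈ 110.25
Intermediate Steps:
a = 5
v(S, F) = S/(-3 + F)
s(b, X) = 6 + b + 5/(-3 + X) (s(b, X) = (b + (6 + 5/(-3 + X)))/(5 - 4) = (6 + b + 5/(-3 + X))/1 = (6 + b + 5/(-3 + X))*1 = 6 + b + 5/(-3 + X))
(s(2, -7) + 3)² = ((-13 + 6*(-7) + 2*(-3 - 7))/(-3 - 7) + 3)² = ((-13 - 42 + 2*(-10))/(-10) + 3)² = (-(-13 - 42 - 20)/10 + 3)² = (-⅒*(-75) + 3)² = (15/2 + 3)² = (21/2)² = 441/4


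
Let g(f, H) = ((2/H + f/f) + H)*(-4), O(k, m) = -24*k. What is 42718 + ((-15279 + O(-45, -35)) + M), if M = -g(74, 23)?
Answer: 658153/23 ≈ 28615.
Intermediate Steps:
g(f, H) = -4 - 8/H - 4*H (g(f, H) = ((2/H + 1) + H)*(-4) = ((1 + 2/H) + H)*(-4) = (1 + H + 2/H)*(-4) = -4 - 8/H - 4*H)
M = 2216/23 (M = -(-4 - 8/23 - 4*23) = -(-4 - 8*1/23 - 92) = -(-4 - 8/23 - 92) = -1*(-2216/23) = 2216/23 ≈ 96.348)
42718 + ((-15279 + O(-45, -35)) + M) = 42718 + ((-15279 - 24*(-45)) + 2216/23) = 42718 + ((-15279 + 1080) + 2216/23) = 42718 + (-14199 + 2216/23) = 42718 - 324361/23 = 658153/23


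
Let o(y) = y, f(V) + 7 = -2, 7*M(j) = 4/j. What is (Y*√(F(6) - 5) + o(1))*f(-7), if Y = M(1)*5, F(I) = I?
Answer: -243/7 ≈ -34.714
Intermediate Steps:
M(j) = 4/(7*j) (M(j) = (4/j)/7 = 4/(7*j))
f(V) = -9 (f(V) = -7 - 2 = -9)
Y = 20/7 (Y = ((4/7)/1)*5 = ((4/7)*1)*5 = (4/7)*5 = 20/7 ≈ 2.8571)
(Y*√(F(6) - 5) + o(1))*f(-7) = (20*√(6 - 5)/7 + 1)*(-9) = (20*√1/7 + 1)*(-9) = ((20/7)*1 + 1)*(-9) = (20/7 + 1)*(-9) = (27/7)*(-9) = -243/7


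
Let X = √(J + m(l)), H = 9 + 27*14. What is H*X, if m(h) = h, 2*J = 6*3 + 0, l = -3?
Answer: 387*√6 ≈ 947.95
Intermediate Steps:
J = 9 (J = (6*3 + 0)/2 = (18 + 0)/2 = (½)*18 = 9)
H = 387 (H = 9 + 378 = 387)
X = √6 (X = √(9 - 3) = √6 ≈ 2.4495)
H*X = 387*√6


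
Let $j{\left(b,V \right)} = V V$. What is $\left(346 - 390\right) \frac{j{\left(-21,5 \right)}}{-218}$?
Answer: $\frac{550}{109} \approx 5.0459$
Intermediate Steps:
$j{\left(b,V \right)} = V^{2}$
$\left(346 - 390\right) \frac{j{\left(-21,5 \right)}}{-218} = \left(346 - 390\right) \frac{5^{2}}{-218} = - 44 \cdot 25 \left(- \frac{1}{218}\right) = \left(-44\right) \left(- \frac{25}{218}\right) = \frac{550}{109}$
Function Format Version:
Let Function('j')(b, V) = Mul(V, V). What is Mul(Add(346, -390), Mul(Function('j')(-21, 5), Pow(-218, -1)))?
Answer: Rational(550, 109) ≈ 5.0459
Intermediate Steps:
Function('j')(b, V) = Pow(V, 2)
Mul(Add(346, -390), Mul(Function('j')(-21, 5), Pow(-218, -1))) = Mul(Add(346, -390), Mul(Pow(5, 2), Pow(-218, -1))) = Mul(-44, Mul(25, Rational(-1, 218))) = Mul(-44, Rational(-25, 218)) = Rational(550, 109)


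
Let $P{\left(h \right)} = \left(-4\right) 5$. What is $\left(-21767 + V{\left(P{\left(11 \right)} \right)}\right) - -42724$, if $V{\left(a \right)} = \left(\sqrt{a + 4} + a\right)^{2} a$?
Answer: $13277 + 3200 i \approx 13277.0 + 3200.0 i$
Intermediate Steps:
$P{\left(h \right)} = -20$
$V{\left(a \right)} = a \left(a + \sqrt{4 + a}\right)^{2}$ ($V{\left(a \right)} = \left(\sqrt{4 + a} + a\right)^{2} a = \left(a + \sqrt{4 + a}\right)^{2} a = a \left(a + \sqrt{4 + a}\right)^{2}$)
$\left(-21767 + V{\left(P{\left(11 \right)} \right)}\right) - -42724 = \left(-21767 - 20 \left(-20 + \sqrt{4 - 20}\right)^{2}\right) - -42724 = \left(-21767 - 20 \left(-20 + \sqrt{-16}\right)^{2}\right) + 42724 = \left(-21767 - 20 \left(-20 + 4 i\right)^{2}\right) + 42724 = 20957 - 20 \left(-20 + 4 i\right)^{2}$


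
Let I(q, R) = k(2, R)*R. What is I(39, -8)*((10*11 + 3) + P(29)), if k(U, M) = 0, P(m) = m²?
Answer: 0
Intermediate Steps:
I(q, R) = 0 (I(q, R) = 0*R = 0)
I(39, -8)*((10*11 + 3) + P(29)) = 0*((10*11 + 3) + 29²) = 0*((110 + 3) + 841) = 0*(113 + 841) = 0*954 = 0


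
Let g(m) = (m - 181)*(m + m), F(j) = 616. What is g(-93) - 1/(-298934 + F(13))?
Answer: 15203478553/298318 ≈ 50964.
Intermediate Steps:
g(m) = 2*m*(-181 + m) (g(m) = (-181 + m)*(2*m) = 2*m*(-181 + m))
g(-93) - 1/(-298934 + F(13)) = 2*(-93)*(-181 - 93) - 1/(-298934 + 616) = 2*(-93)*(-274) - 1/(-298318) = 50964 - 1*(-1/298318) = 50964 + 1/298318 = 15203478553/298318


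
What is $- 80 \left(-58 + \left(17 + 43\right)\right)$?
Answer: $-160$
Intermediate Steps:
$- 80 \left(-58 + \left(17 + 43\right)\right) = - 80 \left(-58 + 60\right) = \left(-80\right) 2 = -160$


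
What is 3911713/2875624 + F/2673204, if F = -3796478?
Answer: -115109103455/1921782394824 ≈ -0.059897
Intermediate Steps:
3911713/2875624 + F/2673204 = 3911713/2875624 - 3796478/2673204 = 3911713*(1/2875624) - 3796478*1/2673204 = 3911713/2875624 - 1898239/1336602 = -115109103455/1921782394824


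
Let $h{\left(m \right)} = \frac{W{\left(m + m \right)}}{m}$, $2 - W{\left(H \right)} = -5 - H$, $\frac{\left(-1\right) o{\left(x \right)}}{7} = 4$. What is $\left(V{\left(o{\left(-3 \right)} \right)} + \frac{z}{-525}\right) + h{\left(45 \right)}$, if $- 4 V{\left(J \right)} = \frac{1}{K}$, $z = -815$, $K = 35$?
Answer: $\frac{4663}{1260} \approx 3.7008$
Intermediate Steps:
$o{\left(x \right)} = -28$ ($o{\left(x \right)} = \left(-7\right) 4 = -28$)
$W{\left(H \right)} = 7 + H$ ($W{\left(H \right)} = 2 - \left(-5 - H\right) = 2 + \left(5 + H\right) = 7 + H$)
$V{\left(J \right)} = - \frac{1}{140}$ ($V{\left(J \right)} = - \frac{1}{4 \cdot 35} = \left(- \frac{1}{4}\right) \frac{1}{35} = - \frac{1}{140}$)
$h{\left(m \right)} = \frac{7 + 2 m}{m}$ ($h{\left(m \right)} = \frac{7 + \left(m + m\right)}{m} = \frac{7 + 2 m}{m}$)
$\left(V{\left(o{\left(-3 \right)} \right)} + \frac{z}{-525}\right) + h{\left(45 \right)} = \left(- \frac{1}{140} - \frac{815}{-525}\right) + \left(2 + \frac{7}{45}\right) = \left(- \frac{1}{140} - - \frac{163}{105}\right) + \left(2 + 7 \cdot \frac{1}{45}\right) = \left(- \frac{1}{140} + \frac{163}{105}\right) + \left(2 + \frac{7}{45}\right) = \frac{649}{420} + \frac{97}{45} = \frac{4663}{1260}$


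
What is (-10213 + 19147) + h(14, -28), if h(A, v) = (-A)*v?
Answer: 9326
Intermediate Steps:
h(A, v) = -A*v
(-10213 + 19147) + h(14, -28) = (-10213 + 19147) - 1*14*(-28) = 8934 + 392 = 9326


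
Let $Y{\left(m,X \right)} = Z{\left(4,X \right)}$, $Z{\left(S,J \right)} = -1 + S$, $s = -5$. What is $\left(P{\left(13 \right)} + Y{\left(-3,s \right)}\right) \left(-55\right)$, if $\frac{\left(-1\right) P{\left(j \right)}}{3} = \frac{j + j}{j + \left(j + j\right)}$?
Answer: $-55$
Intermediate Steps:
$Y{\left(m,X \right)} = 3$ ($Y{\left(m,X \right)} = -1 + 4 = 3$)
$P{\left(j \right)} = -2$ ($P{\left(j \right)} = - 3 \frac{j + j}{j + \left(j + j\right)} = - 3 \frac{2 j}{j + 2 j} = - 3 \frac{2 j}{3 j} = - 3 \cdot 2 j \frac{1}{3 j} = \left(-3\right) \frac{2}{3} = -2$)
$\left(P{\left(13 \right)} + Y{\left(-3,s \right)}\right) \left(-55\right) = \left(-2 + 3\right) \left(-55\right) = 1 \left(-55\right) = -55$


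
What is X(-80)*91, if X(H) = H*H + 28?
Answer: 584948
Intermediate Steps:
X(H) = 28 + H² (X(H) = H² + 28 = 28 + H²)
X(-80)*91 = (28 + (-80)²)*91 = (28 + 6400)*91 = 6428*91 = 584948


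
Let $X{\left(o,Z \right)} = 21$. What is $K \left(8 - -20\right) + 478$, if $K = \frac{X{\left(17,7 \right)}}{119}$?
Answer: $\frac{8210}{17} \approx 482.94$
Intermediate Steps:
$K = \frac{3}{17}$ ($K = \frac{21}{119} = 21 \cdot \frac{1}{119} = \frac{3}{17} \approx 0.17647$)
$K \left(8 - -20\right) + 478 = \frac{3 \left(8 - -20\right)}{17} + 478 = \frac{3 \left(8 + 20\right)}{17} + 478 = \frac{3}{17} \cdot 28 + 478 = \frac{84}{17} + 478 = \frac{8210}{17}$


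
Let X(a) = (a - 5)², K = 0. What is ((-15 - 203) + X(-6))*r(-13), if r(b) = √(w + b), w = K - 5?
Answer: -291*I*√2 ≈ -411.54*I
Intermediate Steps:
w = -5 (w = 0 - 5 = -5)
r(b) = √(-5 + b)
X(a) = (-5 + a)²
((-15 - 203) + X(-6))*r(-13) = ((-15 - 203) + (-5 - 6)²)*√(-5 - 13) = (-218 + (-11)²)*√(-18) = (-218 + 121)*(3*I*√2) = -291*I*√2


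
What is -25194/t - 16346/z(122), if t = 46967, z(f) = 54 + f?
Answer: -35098033/375736 ≈ -93.411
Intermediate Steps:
-25194/t - 16346/z(122) = -25194/46967 - 16346/(54 + 122) = -25194*1/46967 - 16346/176 = -25194/46967 - 16346*1/176 = -25194/46967 - 743/8 = -35098033/375736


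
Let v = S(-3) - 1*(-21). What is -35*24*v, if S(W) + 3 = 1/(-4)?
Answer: -14910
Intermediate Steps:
S(W) = -13/4 (S(W) = -3 + 1/(-4) = -3 - 1/4 = -13/4)
v = 71/4 (v = -13/4 - 1*(-21) = -13/4 + 21 = 71/4 ≈ 17.750)
-35*24*v = -35*24*71/4 = -840*71/4 = -1*14910 = -14910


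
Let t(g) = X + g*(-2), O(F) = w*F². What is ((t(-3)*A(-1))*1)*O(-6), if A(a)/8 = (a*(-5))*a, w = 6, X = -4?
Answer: -17280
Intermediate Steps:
O(F) = 6*F²
t(g) = -4 - 2*g (t(g) = -4 + g*(-2) = -4 - 2*g)
A(a) = -40*a² (A(a) = 8*((a*(-5))*a) = 8*((-5*a)*a) = 8*(-5*a²) = -40*a²)
((t(-3)*A(-1))*1)*O(-6) = (((-4 - 2*(-3))*(-40*(-1)²))*1)*(6*(-6)²) = (((-4 + 6)*(-40*1))*1)*(6*36) = ((2*(-40))*1)*216 = -80*1*216 = -80*216 = -17280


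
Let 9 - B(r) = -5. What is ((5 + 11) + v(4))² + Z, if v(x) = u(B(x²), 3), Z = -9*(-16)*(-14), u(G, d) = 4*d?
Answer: -1232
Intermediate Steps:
B(r) = 14 (B(r) = 9 - 1*(-5) = 9 + 5 = 14)
Z = -2016 (Z = 144*(-14) = -2016)
v(x) = 12 (v(x) = 4*3 = 12)
((5 + 11) + v(4))² + Z = ((5 + 11) + 12)² - 2016 = (16 + 12)² - 2016 = 28² - 2016 = 784 - 2016 = -1232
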